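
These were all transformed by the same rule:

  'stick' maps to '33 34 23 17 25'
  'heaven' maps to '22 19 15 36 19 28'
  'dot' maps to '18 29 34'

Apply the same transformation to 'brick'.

16 32 23 17 25

s is letter #19 and maps to 33: an offset of 14. The number is (letter's place in the alphabet, a=1) + 14.
Applying it to brick: b=2→16, r=18→32, i=9→23, c=3→17, k=11→25.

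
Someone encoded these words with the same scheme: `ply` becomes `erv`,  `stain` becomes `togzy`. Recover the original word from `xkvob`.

The output letters match the input read backwards, each shifted +6: ply reversed is ylp. Read the word backwards and shift each letter +6.
Undoing it on xkvob: shift back: x−6=r, k−6=e, v−6=p, o−6=i, b−6=v → repiv; then reverse → viper.

viper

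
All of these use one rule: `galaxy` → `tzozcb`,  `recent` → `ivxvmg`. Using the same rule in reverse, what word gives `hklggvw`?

spotted

Each pair mirrors across the alphabet (g↔t, a↔z, l↔o): positions sum to 25. Each letter is replaced by its mirror in the alphabet: a↔z, b↔y, c↔x, and so on (the Atbash cipher).
Decoding hklggvw: h↔s, k↔p, l↔o, g↔t, g↔t, v↔e, w↔d.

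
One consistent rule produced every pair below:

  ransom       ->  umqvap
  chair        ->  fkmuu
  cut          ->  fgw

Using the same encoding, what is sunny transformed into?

vgqqb

The shift depends on letter class: consonant r→u is +3, but vowel a→m is +12. Vowels shift forward by 12 and consonants shift forward by 3.
For sunny: s(cons)+3=v, u(vowel)+12=g, n(cons)+3=q, n(cons)+3=q, y(cons)+3=b.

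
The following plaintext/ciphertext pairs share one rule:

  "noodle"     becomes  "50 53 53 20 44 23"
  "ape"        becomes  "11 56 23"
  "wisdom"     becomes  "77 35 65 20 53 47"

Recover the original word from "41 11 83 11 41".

kayak

n(#14)→50 and o(#15)→53: differences scale by 3, so n = 3·pos + 8. With a=1..z=26, the number is 3·pos + 8.
Decoding 41 11 83 11 41: 41→(41−8)÷3=11=k, 11→(11−8)÷3=1=a, 83→(83−8)÷3=25=y, 11→(11−8)÷3=1=a, 41→(41−8)÷3=11=k.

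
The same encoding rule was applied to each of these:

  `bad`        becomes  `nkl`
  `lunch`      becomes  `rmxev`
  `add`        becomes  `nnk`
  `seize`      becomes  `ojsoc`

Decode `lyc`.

sob

The output letters match the input read backwards, each shifted +10: bad reversed is dab. Two steps: reverse the string, then apply a Caesar shift of +10.
Undoing it on lyc: shift back: l−10=b, y−10=o, c−10=s → bos; then reverse → sob.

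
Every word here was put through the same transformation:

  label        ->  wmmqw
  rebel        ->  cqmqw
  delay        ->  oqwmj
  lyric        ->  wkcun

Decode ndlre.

Shifts by position in label: pos 0: l→w (+11), pos 1: a→m (+12), pos 2: b→m (+11), pos 3: e→q (+12) — repeating every 2. It's a Vigenère-style cipher with numeric key [11,12]: position i shifts by key[i mod 2].
Undoing it on ndlre: n−11=c, d−12=r, l−11=a, r−12=f, e−11=t.

craft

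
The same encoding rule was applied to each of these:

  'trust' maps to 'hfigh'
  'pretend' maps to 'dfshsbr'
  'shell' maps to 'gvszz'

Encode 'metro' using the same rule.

Compare letters: t→h is +14, r→f is +14, u→i is +14 — a constant shift. Every letter moves 14 places later in the alphabet, wrapping around z→a.
Applying it to metro: m+14=a, e+14=s, t+14=h, r+14=f, o+14=c.

ashfc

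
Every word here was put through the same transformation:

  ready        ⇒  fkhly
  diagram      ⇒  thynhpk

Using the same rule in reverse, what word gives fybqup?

injury

The output letters match the input read backwards, each shifted +7: ready reversed is ydaer. Read the word backwards and shift each letter +7.
Reversing it on fybqup: shift back: f−7=y, y−7=r, b−7=u, q−7=j, u−7=n, p−7=i → yrujni; then reverse → injury.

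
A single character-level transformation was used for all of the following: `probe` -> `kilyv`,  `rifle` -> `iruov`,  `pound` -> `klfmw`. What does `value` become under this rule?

ezofv

Each pair mirrors across the alphabet (p↔k, r↔i, o↔l): positions sum to 25. Each letter is replaced by its mirror in the alphabet: a↔z, b↔y, c↔x, and so on (the Atbash cipher).
On value: v↔e, a↔z, l↔o, u↔f, e↔v.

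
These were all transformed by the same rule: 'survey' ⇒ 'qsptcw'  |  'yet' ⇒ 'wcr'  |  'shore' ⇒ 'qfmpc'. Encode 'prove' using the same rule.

npmtc

Compare letters: s→q is +24, u→s is +24, r→p is +24 — a constant shift. Each letter is shifted forward by 24 in the alphabet (a Caesar shift of +24).
Applying it to prove: p+24=n, r+24=p, o+24=m, v+24=t, e+24=c.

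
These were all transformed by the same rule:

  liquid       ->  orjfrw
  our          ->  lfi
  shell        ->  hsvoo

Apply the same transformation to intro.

rmgil

Each pair mirrors across the alphabet (l↔o, i↔r, q↔j): positions sum to 25. Letters are reflected about the middle of the alphabet (position → 25−position): Atbash.
Applying it to intro: i↔r, n↔m, t↔g, r↔i, o↔l.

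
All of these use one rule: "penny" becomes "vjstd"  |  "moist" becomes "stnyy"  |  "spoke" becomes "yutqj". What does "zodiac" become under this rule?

ftiofh

Shifts by position in penny: pos 0: p→v (+6), pos 1: e→j (+5), pos 2: n→s (+5), pos 3: n→t (+6), pos 4: y→d (+5) — repeating every 3. It's a Vigenère-style cipher with numeric key [6,5,5]: position i shifts by key[i mod 3].
For zodiac: z+6=f, o+5=t, d+5=i, i+6=o, a+5=f, c+5=h.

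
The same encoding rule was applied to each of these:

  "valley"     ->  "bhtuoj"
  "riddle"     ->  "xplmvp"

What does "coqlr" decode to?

which

In valley: v→b is +6, a→h is +7, l→t is +8, l→u is +9 — the shift increases by 1 each position. Each letter shifts forward by (position + 6), i.e. 6, 7, 8, … — the shift grows by one for each successive letter.
Decoding coqlr: c−6=w, o−7=h, q−8=i, l−9=c, r−10=h.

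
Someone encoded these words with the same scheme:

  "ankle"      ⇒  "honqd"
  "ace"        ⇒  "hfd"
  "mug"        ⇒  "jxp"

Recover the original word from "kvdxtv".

The output letters match the input read backwards, each shifted +3: ankle reversed is elkna. The word is reversed, then every letter is shifted forward by 3.
Undoing it on kvdxtv: shift back: k−3=h, v−3=s, d−3=a, x−3=u, t−3=q, v−3=s → hsauqs; then reverse → squash.

squash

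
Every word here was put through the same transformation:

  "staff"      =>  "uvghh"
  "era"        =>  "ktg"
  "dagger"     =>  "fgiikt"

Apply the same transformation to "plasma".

The shift depends on letter class: consonant s→u is +2, but vowel a→g is +6. The rule splits by letter class: vowels +6, consonants +2.
For plasma: p(cons)+2=r, l(cons)+2=n, a(vowel)+6=g, s(cons)+2=u, m(cons)+2=o, a(vowel)+6=g.

rnguog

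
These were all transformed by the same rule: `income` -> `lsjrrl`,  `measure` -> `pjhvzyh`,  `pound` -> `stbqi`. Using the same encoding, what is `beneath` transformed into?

ejuhfak

Shifts by position in income: pos 0: i→l (+3), pos 1: n→s (+5), pos 2: c→j (+7), pos 3: o→r (+3), pos 4: m→r (+5), pos 5: e→l (+7) — repeating every 3. The shifts repeat in a cycle of length 3: positions 0,1,… shift by +3, +5, +7, then the pattern repeats.
On beneath: b+3=e, e+5=j, n+7=u, e+3=h, a+5=f, t+7=a, h+3=k.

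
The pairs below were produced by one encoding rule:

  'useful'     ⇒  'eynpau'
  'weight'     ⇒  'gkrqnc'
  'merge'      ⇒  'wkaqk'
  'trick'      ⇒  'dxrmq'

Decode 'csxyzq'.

smooth

Shifts by position in useful: pos 0: u→e (+10), pos 1: s→y (+6), pos 2: e→n (+9), pos 3: f→p (+10), pos 4: u→a (+6), pos 5: l→u (+9) — repeating every 3. The shifts repeat in a cycle of length 3: positions 0,1,… shift by +10, +6, +9, then the pattern repeats.
Reversing it on csxyzq: c−10=s, s−6=m, x−9=o, y−10=o, z−6=t, q−9=h.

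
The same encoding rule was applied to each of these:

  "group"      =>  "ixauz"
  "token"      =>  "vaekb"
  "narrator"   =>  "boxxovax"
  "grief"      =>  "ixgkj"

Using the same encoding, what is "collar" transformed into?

maddox

g(6)→i(8) and r(17)→x(23) fit y≡25x+14 (mod 26); the inverse of 25 mod 26 is 25. This is an affine cipher: with a=0,…,z=25, each position x becomes (25x+14) mod 26.
On collar: c(2)→25·2+14≡12=m; o(14)→25·14+14≡0=a; l(11)→25·11+14≡3=d; l(11)→25·11+14≡3=d; a(0)→25·0+14≡14=o; r(17)→25·17+14≡23=x (all mod 26).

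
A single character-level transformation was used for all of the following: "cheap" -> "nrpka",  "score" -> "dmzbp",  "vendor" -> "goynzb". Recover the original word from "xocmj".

Shifts by position in cheap: pos 0: c→n (+11), pos 1: h→r (+10), pos 2: e→p (+11), pos 3: a→k (+10) — repeating every 2. It's a Vigenère-style cipher with numeric key [11,10]: position i shifts by key[i mod 2].
Undoing it on xocmj: x−11=m, o−10=e, c−11=r, m−10=c, j−11=y.

mercy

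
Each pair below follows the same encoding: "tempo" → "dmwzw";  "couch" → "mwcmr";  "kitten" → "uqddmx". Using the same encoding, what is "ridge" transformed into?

bqnqm

Two shifts are in play — +8 for a/e/i/o/u, +10 for every other letter.
For ridge: r(cons)+10=b, i(vowel)+8=q, d(cons)+10=n, g(cons)+10=q, e(vowel)+8=m.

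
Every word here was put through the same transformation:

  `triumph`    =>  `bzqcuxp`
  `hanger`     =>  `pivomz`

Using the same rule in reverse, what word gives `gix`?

yap

Compare letters: t→b is +8, r→z is +8, i→q is +8 — a constant shift. Each letter is shifted forward by 8 in the alphabet (a Caesar shift of +8).
Undoing it on gix: g−8=y, i−8=a, x−8=p.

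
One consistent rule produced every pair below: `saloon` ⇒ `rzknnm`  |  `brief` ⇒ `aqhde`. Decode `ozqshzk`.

partial

Each letter is shifted forward by 25 in the alphabet (a Caesar shift of +25).
Decoding ozqshzk: o−25=p, z−25=a, q−25=r, s−25=t, h−25=i, z−25=a, k−25=l.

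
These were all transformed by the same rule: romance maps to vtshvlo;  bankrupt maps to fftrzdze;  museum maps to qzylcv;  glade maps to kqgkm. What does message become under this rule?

qjyzipo

In romance: r→v is +4, o→t is +5, m→s is +6, a→h is +7 — the shift increases by 1 each position. Letter i (0-indexed) is shifted by i+4, so successive shifts are 4, 5, 6, ….
For message: m+4=q, e+5=j, s+6=y, s+7=z, a+8=i, g+9=p, e+10=o.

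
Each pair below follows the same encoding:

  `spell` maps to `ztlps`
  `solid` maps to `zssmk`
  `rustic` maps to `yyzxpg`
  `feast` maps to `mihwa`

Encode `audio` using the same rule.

hykmv

Shifts by position in spell: pos 0: s→z (+7), pos 1: p→t (+4), pos 2: e→l (+7), pos 3: l→p (+4) — repeating every 2. The shifts repeat in a cycle of length 2: positions 0,1,… shift by +7, +4, then the pattern repeats.
On audio: a+7=h, u+4=y, d+7=k, i+4=m, o+7=v.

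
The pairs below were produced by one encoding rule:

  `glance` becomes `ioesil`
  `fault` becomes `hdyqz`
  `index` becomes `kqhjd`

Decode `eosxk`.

In glance: g→i is +2, l→o is +3, a→e is +4, n→s is +5 — the shift increases by 1 each position. Letter i (0-indexed) is shifted by i+2, so successive shifts are 2, 3, 4, ….
Reversing it on eosxk: e−2=c, o−3=l, s−4=o, x−5=s, k−6=e.

close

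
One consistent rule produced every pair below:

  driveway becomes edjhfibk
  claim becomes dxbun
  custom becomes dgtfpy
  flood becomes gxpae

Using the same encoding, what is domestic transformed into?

Shifts by position in driveway: pos 0: d→e (+1), pos 1: r→d (+12), pos 2: i→j (+1), pos 3: v→h (+12) — repeating every 2. It's a Vigenère-style cipher with numeric key [1,12]: position i shifts by key[i mod 2].
On domestic: d+1=e, o+12=a, m+1=n, e+12=q, s+1=t, t+12=f, i+1=j, c+12=o.

eanqtfjo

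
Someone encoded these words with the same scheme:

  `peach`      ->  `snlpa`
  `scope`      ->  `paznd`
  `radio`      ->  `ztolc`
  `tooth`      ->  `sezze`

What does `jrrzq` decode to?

The output letters match the input read backwards, each shifted +11: peach reversed is hcaep. Two steps: reverse the string, then apply a Caesar shift of +11.
Decoding jrrzq: shift back: j−11=y, r−11=g, r−11=g, z−11=o, q−11=f → yggof; then reverse → foggy.

foggy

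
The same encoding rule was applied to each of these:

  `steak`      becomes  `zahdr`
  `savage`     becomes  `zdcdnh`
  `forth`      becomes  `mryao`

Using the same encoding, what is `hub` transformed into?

The shift depends on letter class: consonant s→z is +7, but vowel e→h is +3. Vowels shift forward by 3 and consonants shift forward by 7.
On hub: h(cons)+7=o, u(vowel)+3=x, b(cons)+7=i.

oxi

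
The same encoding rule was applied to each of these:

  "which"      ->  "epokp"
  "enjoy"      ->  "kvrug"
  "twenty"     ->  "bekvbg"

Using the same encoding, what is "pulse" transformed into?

xatak

The shift depends on letter class: consonant w→e is +8, but vowel i→o is +6. Two shifts are in play — +6 for a/e/i/o/u, +8 for every other letter.
Applying it to pulse: p(cons)+8=x, u(vowel)+6=a, l(cons)+8=t, s(cons)+8=a, e(vowel)+6=k.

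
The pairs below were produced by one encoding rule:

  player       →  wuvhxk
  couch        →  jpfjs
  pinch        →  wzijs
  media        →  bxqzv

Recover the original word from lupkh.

glory

Each letter's alphabet position (a=0..z=25) is mapped through 7·x+21 mod 26 — an affine cipher.
Decoding lupkh: l(11)→15·(11−21)≡6=g; u(20)→15·(20−21)≡11=l; p(15)→15·(15−21)≡14=o; k(10)→15·(10−21)≡17=r; h(7)→15·(7−21)≡24=y (all mod 26).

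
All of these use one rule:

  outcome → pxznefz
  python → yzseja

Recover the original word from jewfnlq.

The output letters match the input read backwards, each shifted +11: outcome reversed is emoctuo. Read the word backwards and shift each letter +11.
Undoing it on jewfnlq: shift back: j−11=y, e−11=t, w−11=l, f−11=u, n−11=c, l−11=a, q−11=f → ytlucaf; then reverse → faculty.

faculty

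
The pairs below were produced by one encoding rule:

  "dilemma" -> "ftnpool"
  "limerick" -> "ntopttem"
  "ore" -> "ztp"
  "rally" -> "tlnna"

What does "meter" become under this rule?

opvpt

The shift depends on letter class: consonant d→f is +2, but vowel i→t is +11. Two shifts are in play — +11 for a/e/i/o/u, +2 for every other letter.
For meter: m(cons)+2=o, e(vowel)+11=p, t(cons)+2=v, e(vowel)+11=p, r(cons)+2=t.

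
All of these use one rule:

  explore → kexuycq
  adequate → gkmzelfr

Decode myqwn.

In explore: e→k is +6, x→e is +7, p→x is +8, l→u is +9 — the shift increases by 1 each position. Each letter shifts forward by (position + 6), i.e. 6, 7, 8, … — the shift grows by one for each successive letter.
Undoing it on myqwn: m−6=g, y−7=r, q−8=i, w−9=n, n−10=d.

grind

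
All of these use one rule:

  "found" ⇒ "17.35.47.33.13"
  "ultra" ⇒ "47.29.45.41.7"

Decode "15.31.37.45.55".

empty

f(#6)→17 and o(#15)→35: differences scale by 2, so n = 2·pos + 5. With a=1..z=26, the number is 2·pos + 5.
Reversing it on 15.31.37.45.55: 15→(15−5)÷2=5=e, 31→(31−5)÷2=13=m, 37→(37−5)÷2=16=p, 45→(45−5)÷2=20=t, 55→(55−5)÷2=25=y.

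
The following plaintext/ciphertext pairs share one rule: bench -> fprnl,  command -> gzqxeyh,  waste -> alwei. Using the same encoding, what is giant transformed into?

kteyx

Shifts by position in bench: pos 0: b→f (+4), pos 1: e→p (+11), pos 2: n→r (+4), pos 3: c→n (+11) — repeating every 2. It's a Vigenère-style cipher with numeric key [4,11]: position i shifts by key[i mod 2].
Applying it to giant: g+4=k, i+11=t, a+4=e, n+11=y, t+4=x.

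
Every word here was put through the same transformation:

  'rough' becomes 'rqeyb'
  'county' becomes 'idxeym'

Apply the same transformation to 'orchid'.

The output letters match the input read backwards, each shifted +10: rough reversed is hguor. Two steps: reverse the string, then apply a Caesar shift of +10.
Applying it to orchid: reverse → dihcro; then shift: d+10=n, i+10=s, h+10=r, c+10=m, r+10=b, o+10=y.

nsrmby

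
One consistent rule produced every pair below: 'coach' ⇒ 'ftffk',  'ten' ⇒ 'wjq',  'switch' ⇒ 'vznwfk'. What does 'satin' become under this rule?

The shift depends on letter class: consonant c→f is +3, but vowel o→t is +5. The rule splits by letter class: vowels +5, consonants +3.
Applying it to satin: s(cons)+3=v, a(vowel)+5=f, t(cons)+3=w, i(vowel)+5=n, n(cons)+3=q.

vfwnq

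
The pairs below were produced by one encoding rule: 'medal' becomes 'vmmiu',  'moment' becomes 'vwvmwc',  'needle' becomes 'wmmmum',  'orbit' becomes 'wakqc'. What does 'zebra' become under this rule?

The shift depends on letter class: consonant m→v is +9, but vowel e→m is +8. Two shifts are in play — +8 for a/e/i/o/u, +9 for every other letter.
For zebra: z(cons)+9=i, e(vowel)+8=m, b(cons)+9=k, r(cons)+9=a, a(vowel)+8=i.

imkai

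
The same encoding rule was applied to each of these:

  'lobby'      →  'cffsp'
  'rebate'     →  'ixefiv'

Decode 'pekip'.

legal

Two steps: reverse the string, then apply a Caesar shift of +4.
Undoing it on pekip: shift back: p−4=l, e−4=a, k−4=g, i−4=e, p−4=l → lagel; then reverse → legal.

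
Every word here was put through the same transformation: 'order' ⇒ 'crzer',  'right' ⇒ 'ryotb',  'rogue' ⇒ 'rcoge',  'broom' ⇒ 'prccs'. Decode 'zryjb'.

Treating letters as 0–25, the rule is x ↦ 5x + 10 (mod 26).
Decoding zryjb: z(25)→21·(25−10)≡3=d; r(17)→21·(17−10)≡17=r; y(24)→21·(24−10)≡8=i; j(9)→21·(9−10)≡5=f; b(1)→21·(1−10)≡19=t (all mod 26).

drift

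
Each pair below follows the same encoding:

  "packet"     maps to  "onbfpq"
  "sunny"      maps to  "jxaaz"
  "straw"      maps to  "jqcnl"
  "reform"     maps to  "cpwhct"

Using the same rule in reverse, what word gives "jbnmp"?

p(15)→o(14) and a(0)→n(13) fit y≡7x+13 (mod 26); the inverse of 7 mod 26 is 15. Treating letters as 0–25, the rule is x ↦ 7x + 13 (mod 26).
Decoding jbnmp: j(9)→15·(9−13)≡18=s; b(1)→15·(1−13)≡2=c; n(13)→15·(13−13)≡0=a; m(12)→15·(12−13)≡11=l; p(15)→15·(15−13)≡4=e (all mod 26).

scale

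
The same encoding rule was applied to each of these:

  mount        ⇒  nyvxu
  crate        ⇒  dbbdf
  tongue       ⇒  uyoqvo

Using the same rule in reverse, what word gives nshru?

might

Shifts by position in mount: pos 0: m→n (+1), pos 1: o→y (+10), pos 2: u→v (+1), pos 3: n→x (+10) — repeating every 2. A repeating key of period 2 is used — shifts +1, +10 over and over.
Decoding nshru: n−1=m, s−10=i, h−1=g, r−10=h, u−1=t.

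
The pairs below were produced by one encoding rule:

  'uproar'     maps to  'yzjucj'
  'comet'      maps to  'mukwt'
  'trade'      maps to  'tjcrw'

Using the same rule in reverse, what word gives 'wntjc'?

Treating letters as 0–25, the rule is x ↦ 5x + 2 (mod 26).
Undoing it on wntjc: w(22)→21·(22−2)≡4=e; n(13)→21·(13−2)≡23=x; t(19)→21·(19−2)≡19=t; j(9)→21·(9−2)≡17=r; c(2)→21·(2−2)≡0=a (all mod 26).

extra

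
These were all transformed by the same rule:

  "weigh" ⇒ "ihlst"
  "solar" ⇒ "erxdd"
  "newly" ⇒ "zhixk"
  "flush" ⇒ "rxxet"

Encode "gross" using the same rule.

The shift depends on letter class: consonant w→i is +12, but vowel e→h is +3. The rule splits by letter class: vowels +3, consonants +12.
For gross: g(cons)+12=s, r(cons)+12=d, o(vowel)+3=r, s(cons)+12=e, s(cons)+12=e.

sdree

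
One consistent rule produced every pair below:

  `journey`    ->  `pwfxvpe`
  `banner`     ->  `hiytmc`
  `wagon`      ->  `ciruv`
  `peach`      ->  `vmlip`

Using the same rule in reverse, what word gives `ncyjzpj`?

Shifts by position in journey: pos 0: j→p (+6), pos 1: o→w (+8), pos 2: u→f (+11), pos 3: r→x (+6), pos 4: n→v (+8), pos 5: e→p (+11) — repeating every 3. The shifts repeat in a cycle of length 3: positions 0,1,… shift by +6, +8, +11, then the pattern repeats.
Reversing it on ncyjzpj: n−6=h, c−8=u, y−11=n, j−6=d, z−8=r, p−11=e, j−6=d.

hundred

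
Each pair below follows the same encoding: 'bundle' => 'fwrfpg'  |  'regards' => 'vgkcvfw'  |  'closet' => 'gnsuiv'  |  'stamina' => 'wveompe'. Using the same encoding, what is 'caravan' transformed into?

Shifts by position in bundle: pos 0: b→f (+4), pos 1: u→w (+2), pos 2: n→r (+4), pos 3: d→f (+2) — repeating every 2. The shifts repeat in a cycle of length 2: positions 0,1,… shift by +4, +2, then the pattern repeats.
On caravan: c+4=g, a+2=c, r+4=v, a+2=c, v+4=z, a+2=c, n+4=r.

gcvczcr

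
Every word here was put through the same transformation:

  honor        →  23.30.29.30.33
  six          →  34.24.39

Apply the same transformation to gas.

h is letter #8 and maps to 23: an offset of 15. Letters become their 1-based position plus 15 (so a→16, b→17, …).
On gas: g=7→22, a=1→16, s=19→34.

22.16.34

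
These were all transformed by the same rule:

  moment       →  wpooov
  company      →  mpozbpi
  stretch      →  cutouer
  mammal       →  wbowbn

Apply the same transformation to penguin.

zfpqvkx

Shifts by position in moment: pos 0: m→w (+10), pos 1: o→p (+1), pos 2: m→o (+2), pos 3: e→o (+10), pos 4: n→o (+1), pos 5: t→v (+2) — repeating every 3. A repeating key of period 3 is used — shifts +10, +1, +2 over and over.
Applying it to penguin: p+10=z, e+1=f, n+2=p, g+10=q, u+1=v, i+2=k, n+10=x.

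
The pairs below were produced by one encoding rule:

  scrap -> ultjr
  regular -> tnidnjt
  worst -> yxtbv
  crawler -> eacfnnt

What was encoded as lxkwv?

joint

A repeating key of period 2 is used — shifts +2, +9 over and over.
Reversing it on lxkwv: l−2=j, x−9=o, k−2=i, w−9=n, v−2=t.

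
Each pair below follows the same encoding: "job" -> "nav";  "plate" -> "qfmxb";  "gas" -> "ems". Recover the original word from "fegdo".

crust

The output letters match the input read backwards, each shifted +12: job reversed is boj. The word is reversed, then every letter is shifted forward by 12.
Undoing it on fegdo: shift back: f−12=t, e−12=s, g−12=u, d−12=r, o−12=c → tsurc; then reverse → crust.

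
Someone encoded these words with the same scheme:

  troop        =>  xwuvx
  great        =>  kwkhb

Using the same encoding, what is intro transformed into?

In troop: t→x is +4, r→w is +5, o→u is +6, o→v is +7 — the shift increases by 1 each position. The shift increases by 1 at each position, starting from +4: 4, 5, 6, ….
On intro: i+4=m, n+5=s, t+6=z, r+7=y, o+8=w.

mszyw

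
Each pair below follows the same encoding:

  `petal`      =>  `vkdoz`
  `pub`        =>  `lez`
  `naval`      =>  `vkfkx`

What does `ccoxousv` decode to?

The output letters match the input read backwards, each shifted +10: petal reversed is latep. The word is reversed, then every letter is shifted forward by 10.
Decoding ccoxousv: shift back: c−10=s, c−10=s, o−10=e, x−10=n, o−10=e, u−10=k, s−10=i, v−10=l → ssenekil; then reverse → likeness.

likeness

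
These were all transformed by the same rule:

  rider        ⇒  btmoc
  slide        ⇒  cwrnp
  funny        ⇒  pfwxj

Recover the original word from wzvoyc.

moment

The shifts repeat in a cycle of length 3: positions 0,1,… shift by +10, +11, +9, then the pattern repeats.
Reversing it on wzvoyc: w−10=m, z−11=o, v−9=m, o−10=e, y−11=n, c−9=t.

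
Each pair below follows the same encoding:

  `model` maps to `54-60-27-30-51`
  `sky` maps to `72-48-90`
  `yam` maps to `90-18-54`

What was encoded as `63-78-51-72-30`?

m(#13)→54 and o(#15)→60: differences scale by 3, so n = 3·pos + 15. With a=1..z=26, the number is 3·pos + 15.
Reversing it on 63-78-51-72-30: 63→(63−15)÷3=16=p, 78→(78−15)÷3=21=u, 51→(51−15)÷3=12=l, 72→(72−15)÷3=19=s, 30→(30−15)÷3=5=e.

pulse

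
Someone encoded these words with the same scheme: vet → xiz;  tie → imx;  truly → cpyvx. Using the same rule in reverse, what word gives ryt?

The output letters match the input read backwards, each shifted +4: vet reversed is tev. The word is reversed, then every letter is shifted forward by 4.
Decoding ryt: shift back: r−4=n, y−4=u, t−4=p → nup; then reverse → pun.

pun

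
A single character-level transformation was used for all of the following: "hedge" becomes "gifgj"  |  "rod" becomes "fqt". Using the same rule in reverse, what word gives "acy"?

way

Two steps: reverse the string, then apply a Caesar shift of +2.
Decoding acy: shift back: a−2=y, c−2=a, y−2=w → yaw; then reverse → way.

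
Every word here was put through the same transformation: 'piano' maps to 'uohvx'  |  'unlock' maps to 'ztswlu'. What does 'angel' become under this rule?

ftnmu

In piano: p→u is +5, i→o is +6, a→h is +7, n→v is +8 — the shift increases by 1 each position. The shift increases by 1 at each position, starting from +5: 5, 6, 7, ….
On angel: a+5=f, n+6=t, g+7=n, e+8=m, l+9=u.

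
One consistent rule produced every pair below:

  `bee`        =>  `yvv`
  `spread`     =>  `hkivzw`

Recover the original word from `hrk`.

Each pair mirrors across the alphabet (b↔y, e↔v, e↔v): positions sum to 25. This is the alphabet-reversal cipher (Atbash): a becomes z, b becomes y, etc.
Decoding hrk: h↔s, r↔i, k↔p.

sip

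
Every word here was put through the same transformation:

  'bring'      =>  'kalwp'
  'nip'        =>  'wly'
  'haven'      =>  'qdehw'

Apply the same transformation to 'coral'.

lradu

Two shifts are in play — +3 for a/e/i/o/u, +9 for every other letter.
Applying it to coral: c(cons)+9=l, o(vowel)+3=r, r(cons)+9=a, a(vowel)+3=d, l(cons)+9=u.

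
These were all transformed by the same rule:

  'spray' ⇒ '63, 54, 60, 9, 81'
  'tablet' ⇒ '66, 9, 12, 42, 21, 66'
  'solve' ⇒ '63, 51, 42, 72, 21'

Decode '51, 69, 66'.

out

s(#19)→63 and p(#16)→54: differences scale by 3, so n = 3·pos + 6. Each letter becomes 3×(its alphabet position, a=1..z=26) + 6.
Undoing it on 51, 69, 66: 51→(51−6)÷3=15=o, 69→(69−6)÷3=21=u, 66→(66−6)÷3=20=t.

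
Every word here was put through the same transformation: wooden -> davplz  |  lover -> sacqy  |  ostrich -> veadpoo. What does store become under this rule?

It's a Vigenère-style cipher with numeric key [7,12]: position i shifts by key[i mod 2].
For store: s+7=z, t+12=f, o+7=v, r+12=d, e+7=l.

zfvdl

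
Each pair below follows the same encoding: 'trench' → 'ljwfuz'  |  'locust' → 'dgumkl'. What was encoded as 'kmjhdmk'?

surplus

This is a Caesar cipher with shift 18.
Undoing it on kmjhdmk: k−18=s, m−18=u, j−18=r, h−18=p, d−18=l, m−18=u, k−18=s.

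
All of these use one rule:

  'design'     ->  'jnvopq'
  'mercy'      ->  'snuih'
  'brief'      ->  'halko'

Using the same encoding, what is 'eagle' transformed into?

Shifts by position in design: pos 0: d→j (+6), pos 1: e→n (+9), pos 2: s→v (+3), pos 3: i→o (+6), pos 4: g→p (+9), pos 5: n→q (+3) — repeating every 3. A repeating key of period 3 is used — shifts +6, +9, +3 over and over.
For eagle: e+6=k, a+9=j, g+3=j, l+6=r, e+9=n.

kjjrn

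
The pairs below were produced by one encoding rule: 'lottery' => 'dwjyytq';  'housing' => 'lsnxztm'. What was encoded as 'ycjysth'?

The word is reversed, then every letter is shifted forward by 5.
Reversing it on ycjysth: shift back: y−5=t, c−5=x, j−5=e, y−5=t, s−5=n, t−5=o, h−5=c → txetnoc; then reverse → context.

context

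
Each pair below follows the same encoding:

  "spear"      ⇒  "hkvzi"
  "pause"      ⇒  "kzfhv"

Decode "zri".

Each pair mirrors across the alphabet (s↔h, p↔k, e↔v): positions sum to 25. Letters are reflected about the middle of the alphabet (position → 25−position): Atbash.
Reversing it on zri: z↔a, r↔i, i↔r.

air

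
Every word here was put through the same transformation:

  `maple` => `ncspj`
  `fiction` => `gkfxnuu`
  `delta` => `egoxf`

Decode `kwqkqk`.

In maple: m→n is +1, a→c is +2, p→s is +3, l→p is +4 — the shift increases by 1 each position. Letter i (0-indexed) is shifted by i+1, so successive shifts are 1, 2, 3, ….
Undoing it on kwqkqk: k−1=j, w−2=u, q−3=n, k−4=g, q−5=l, k−6=e.

jungle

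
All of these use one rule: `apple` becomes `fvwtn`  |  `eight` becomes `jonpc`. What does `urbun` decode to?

In apple: a→f is +5, p→v is +6, p→w is +7, l→t is +8 — the shift increases by 1 each position. Letter i (0-indexed) is shifted by i+5, so successive shifts are 5, 6, 7, ….
Decoding urbun: u−5=p, r−6=l, b−7=u, u−8=m, n−9=e.

plume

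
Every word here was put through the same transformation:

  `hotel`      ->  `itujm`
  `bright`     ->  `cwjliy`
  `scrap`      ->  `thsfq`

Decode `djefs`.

Shifts by position in hotel: pos 0: h→i (+1), pos 1: o→t (+5), pos 2: t→u (+1), pos 3: e→j (+5) — repeating every 2. It's a Vigenère-style cipher with numeric key [1,5]: position i shifts by key[i mod 2].
Undoing it on djefs: d−1=c, j−5=e, e−1=d, f−5=a, s−1=r.

cedar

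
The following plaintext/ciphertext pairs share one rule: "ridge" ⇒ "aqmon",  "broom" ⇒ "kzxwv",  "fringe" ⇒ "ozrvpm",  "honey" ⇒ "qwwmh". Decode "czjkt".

track

Shifts by position in ridge: pos 0: r→a (+9), pos 1: i→q (+8), pos 2: d→m (+9), pos 3: g→o (+8) — repeating every 2. It's a Vigenère-style cipher with numeric key [9,8]: position i shifts by key[i mod 2].
Undoing it on czjkt: c−9=t, z−8=r, j−9=a, k−8=c, t−9=k.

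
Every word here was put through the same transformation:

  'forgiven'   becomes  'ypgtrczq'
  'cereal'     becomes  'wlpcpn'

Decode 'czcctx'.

mirror

The output letters match the input read backwards, each shifted +11: forgiven reversed is nevigrof. Read the word backwards and shift each letter +11.
Reversing it on czcctx: shift back: c−11=r, z−11=o, c−11=r, c−11=r, t−11=i, x−11=m → rorrim; then reverse → mirror.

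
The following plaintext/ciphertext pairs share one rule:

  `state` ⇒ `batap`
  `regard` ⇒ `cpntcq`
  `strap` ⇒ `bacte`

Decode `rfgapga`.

content

s(18)→b(1) and t(19)→a(0) fit y≡25x+19 (mod 26); the inverse of 25 mod 26 is 25. Each letter's alphabet position (a=0..z=25) is mapped through 25·x+19 mod 26 — an affine cipher.
Reversing it on rfgapga: r(17)→25·(17−19)≡2=c; f(5)→25·(5−19)≡14=o; g(6)→25·(6−19)≡13=n; a(0)→25·(0−19)≡19=t; p(15)→25·(15−19)≡4=e; g(6)→25·(6−19)≡13=n; a(0)→25·(0−19)≡19=t (all mod 26).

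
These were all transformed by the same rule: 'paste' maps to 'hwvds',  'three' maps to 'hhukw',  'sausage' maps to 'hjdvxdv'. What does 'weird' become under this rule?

The output letters match the input read backwards, each shifted +3: paste reversed is etsap. Two steps: reverse the string, then apply a Caesar shift of +3.
For weird: reverse → driew; then shift: d+3=g, r+3=u, i+3=l, e+3=h, w+3=z.

gulhz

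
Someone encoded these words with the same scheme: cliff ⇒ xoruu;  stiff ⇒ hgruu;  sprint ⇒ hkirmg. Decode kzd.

paw

Each pair mirrors across the alphabet (c↔x, l↔o, i↔r): positions sum to 25. Each letter is replaced by its mirror in the alphabet: a↔z, b↔y, c↔x, and so on (the Atbash cipher).
Decoding kzd: k↔p, z↔a, d↔w.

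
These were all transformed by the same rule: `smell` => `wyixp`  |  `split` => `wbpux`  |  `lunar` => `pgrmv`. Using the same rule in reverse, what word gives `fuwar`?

It's a Vigenère-style cipher with numeric key [4,12]: position i shifts by key[i mod 2].
Undoing it on fuwar: f−4=b, u−12=i, w−4=s, a−12=o, r−4=n.

bison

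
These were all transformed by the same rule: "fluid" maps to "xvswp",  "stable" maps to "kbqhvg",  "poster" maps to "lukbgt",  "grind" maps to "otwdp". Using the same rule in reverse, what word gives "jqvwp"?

f(5)→x(23) and l(11)→v(21) fit y≡17x+16 (mod 26); the inverse of 17 mod 26 is 23. Treating letters as 0–25, the rule is x ↦ 17x + 16 (mod 26).
Reversing it on jqvwp: j(9)→23·(9−16)≡21=v; q(16)→23·(16−16)≡0=a; v(21)→23·(21−16)≡11=l; w(22)→23·(22−16)≡8=i; p(15)→23·(15−16)≡3=d (all mod 26).

valid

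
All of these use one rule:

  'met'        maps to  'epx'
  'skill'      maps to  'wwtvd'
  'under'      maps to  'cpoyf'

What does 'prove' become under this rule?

The output letters match the input read backwards, each shifted +11: met reversed is tem. The word is reversed, then every letter is shifted forward by 11.
For prove: reverse → evorp; then shift: e+11=p, v+11=g, o+11=z, r+11=c, p+11=a.

pgzca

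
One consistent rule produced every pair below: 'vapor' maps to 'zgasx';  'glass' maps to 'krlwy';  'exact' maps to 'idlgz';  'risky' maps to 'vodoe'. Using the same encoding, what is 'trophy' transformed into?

Shifts by position in vapor: pos 0: v→z (+4), pos 1: a→g (+6), pos 2: p→a (+11), pos 3: o→s (+4), pos 4: r→x (+6) — repeating every 3. The shifts repeat in a cycle of length 3: positions 0,1,… shift by +4, +6, +11, then the pattern repeats.
On trophy: t+4=x, r+6=x, o+11=z, p+4=t, h+6=n, y+11=j.

xxztnj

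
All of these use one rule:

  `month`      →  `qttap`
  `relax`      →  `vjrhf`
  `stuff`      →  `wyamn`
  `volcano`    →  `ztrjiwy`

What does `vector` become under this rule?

zjiawa

Letter i (0-indexed) is shifted by i+4, so successive shifts are 4, 5, 6, ….
On vector: v+4=z, e+5=j, c+6=i, t+7=a, o+8=w, r+9=a.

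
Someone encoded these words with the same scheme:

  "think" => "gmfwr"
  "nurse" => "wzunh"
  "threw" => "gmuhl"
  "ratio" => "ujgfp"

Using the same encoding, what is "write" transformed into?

lufgh

t(19)→g(6) and h(7)→m(12) fit y≡19x+9 (mod 26); the inverse of 19 mod 26 is 11. This is an affine cipher: with a=0,…,z=25, each position x becomes (19x+9) mod 26.
Applying it to write: w(22)→19·22+9≡11=l; r(17)→19·17+9≡20=u; i(8)→19·8+9≡5=f; t(19)→19·19+9≡6=g; e(4)→19·4+9≡7=h (all mod 26).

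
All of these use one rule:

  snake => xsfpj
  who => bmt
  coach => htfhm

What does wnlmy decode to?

right

Compare letters: s→x is +5, n→s is +5, a→f is +5 — a constant shift. This is a Caesar cipher with shift 5.
Undoing it on wnlmy: w−5=r, n−5=i, l−5=g, m−5=h, y−5=t.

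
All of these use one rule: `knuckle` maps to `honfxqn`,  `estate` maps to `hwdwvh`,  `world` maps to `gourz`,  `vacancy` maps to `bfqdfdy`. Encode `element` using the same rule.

Read the word backwards and shift each letter +3.
On element: reverse → tnemele; then shift: t+3=w, n+3=q, e+3=h, m+3=p, e+3=h, l+3=o, e+3=h.

wqhphoh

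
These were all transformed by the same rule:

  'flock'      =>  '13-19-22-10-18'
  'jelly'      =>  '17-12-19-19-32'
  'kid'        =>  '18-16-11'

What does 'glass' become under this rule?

f is letter #6 and maps to 13: an offset of 7. The number is (letter's place in the alphabet, a=1) + 7.
On glass: g=7→14, l=12→19, a=1→8, s=19→26, s=19→26.

14-19-8-26-26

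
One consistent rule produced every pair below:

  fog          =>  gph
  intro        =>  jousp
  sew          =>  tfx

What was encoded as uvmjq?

tulip

Compare letters: f→g is +1, o→p is +1, g→h is +1 — a constant shift. Every letter moves 1 place later in the alphabet, wrapping around z→a.
Reversing it on uvmjq: u−1=t, v−1=u, m−1=l, j−1=i, q−1=p.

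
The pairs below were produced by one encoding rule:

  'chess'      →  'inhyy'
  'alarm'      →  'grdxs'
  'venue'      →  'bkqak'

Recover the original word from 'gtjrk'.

Shifts by position in chess: pos 0: c→i (+6), pos 1: h→n (+6), pos 2: e→h (+3), pos 3: s→y (+6), pos 4: s→y (+6) — repeating every 3. It's a Vigenère-style cipher with numeric key [6,6,3]: position i shifts by key[i mod 3].
Decoding gtjrk: g−6=a, t−6=n, j−3=g, r−6=l, k−6=e.

angle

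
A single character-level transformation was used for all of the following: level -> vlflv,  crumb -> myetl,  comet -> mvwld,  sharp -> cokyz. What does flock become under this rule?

psyju

A repeating key of period 2 is used — shifts +10, +7 over and over.
Applying it to flock: f+10=p, l+7=s, o+10=y, c+7=j, k+10=u.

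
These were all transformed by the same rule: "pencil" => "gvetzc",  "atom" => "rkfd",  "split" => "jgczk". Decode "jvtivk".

Compare letters: p→g is +17, e→v is +17, n→e is +17 — a constant shift. It's a constant shift of +17 (ROT17).
Decoding jvtivk: j−17=s, v−17=e, t−17=c, i−17=r, v−17=e, k−17=t.

secret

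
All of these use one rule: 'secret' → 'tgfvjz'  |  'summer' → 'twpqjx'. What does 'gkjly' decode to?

fight

Each letter shifts forward by (position + 1), i.e. 1, 2, 3, … — the shift grows by one for each successive letter.
Undoing it on gkjly: g−1=f, k−2=i, j−3=g, l−4=h, y−5=t.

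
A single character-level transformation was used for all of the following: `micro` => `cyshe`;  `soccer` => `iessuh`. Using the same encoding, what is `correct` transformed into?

Compare letters: m→c is +16, i→y is +16, c→s is +16 — a constant shift. This is a Caesar cipher with shift 16.
For correct: c+16=s, o+16=e, r+16=h, r+16=h, e+16=u, c+16=s, t+16=j.

sehhusj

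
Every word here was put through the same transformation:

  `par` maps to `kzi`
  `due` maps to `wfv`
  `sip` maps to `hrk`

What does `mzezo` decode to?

naval

This is the alphabet-reversal cipher (Atbash): a becomes z, b becomes y, etc.
Decoding mzezo: m↔n, z↔a, e↔v, z↔a, o↔l.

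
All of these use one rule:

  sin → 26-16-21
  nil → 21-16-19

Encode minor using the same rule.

20-16-21-22-25

Letters become their 1-based position plus 7 (so a→8, b→9, …).
Applying it to minor: m=13→20, i=9→16, n=14→21, o=15→22, r=18→25.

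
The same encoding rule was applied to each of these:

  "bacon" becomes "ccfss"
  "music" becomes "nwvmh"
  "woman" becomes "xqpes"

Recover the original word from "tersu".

scoop

In bacon: b→c is +1, a→c is +2, c→f is +3, o→s is +4 — the shift increases by 1 each position. The shift increases by 1 at each position, starting from +1: 1, 2, 3, ….
Decoding tersu: t−1=s, e−2=c, r−3=o, s−4=o, u−5=p.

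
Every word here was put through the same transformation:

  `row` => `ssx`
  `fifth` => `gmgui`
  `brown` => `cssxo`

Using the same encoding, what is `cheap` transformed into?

diieq

The shift depends on letter class: consonant r→s is +1, but vowel o→s is +4. Vowels shift forward by 4 and consonants shift forward by 1.
Applying it to cheap: c(cons)+1=d, h(cons)+1=i, e(vowel)+4=i, a(vowel)+4=e, p(cons)+1=q.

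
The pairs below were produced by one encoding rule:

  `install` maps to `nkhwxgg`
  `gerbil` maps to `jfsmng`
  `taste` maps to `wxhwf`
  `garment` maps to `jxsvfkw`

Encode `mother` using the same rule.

vzwyfs

i(8)→n(13) and n(13)→k(10) fit y≡15x+23 (mod 26); the inverse of 15 mod 26 is 7. This is an affine cipher: with a=0,…,z=25, each position x becomes (15x+23) mod 26.
Applying it to mother: m(12)→15·12+23≡21=v; o(14)→15·14+23≡25=z; t(19)→15·19+23≡22=w; h(7)→15·7+23≡24=y; e(4)→15·4+23≡5=f; r(17)→15·17+23≡18=s (all mod 26).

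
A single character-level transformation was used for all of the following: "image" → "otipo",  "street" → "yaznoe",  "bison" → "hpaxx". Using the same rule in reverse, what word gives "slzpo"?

In image: i→o is +6, m→t is +7, a→i is +8, g→p is +9 — the shift increases by 1 each position. Each letter shifts forward by (position + 6), i.e. 6, 7, 8, … — the shift grows by one for each successive letter.
Decoding slzpo: s−6=m, l−7=e, z−8=r, p−9=g, o−10=e.

merge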